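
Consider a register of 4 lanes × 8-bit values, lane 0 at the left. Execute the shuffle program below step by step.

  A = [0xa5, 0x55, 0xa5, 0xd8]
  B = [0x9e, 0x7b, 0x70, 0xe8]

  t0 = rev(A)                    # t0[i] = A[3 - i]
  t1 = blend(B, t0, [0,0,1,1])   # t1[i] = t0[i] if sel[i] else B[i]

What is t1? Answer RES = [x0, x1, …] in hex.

  t0: d8 a5 55 a5
  t1: 9e 7b 55 a5

RES = [0x9e, 0x7b, 0x55, 0xa5]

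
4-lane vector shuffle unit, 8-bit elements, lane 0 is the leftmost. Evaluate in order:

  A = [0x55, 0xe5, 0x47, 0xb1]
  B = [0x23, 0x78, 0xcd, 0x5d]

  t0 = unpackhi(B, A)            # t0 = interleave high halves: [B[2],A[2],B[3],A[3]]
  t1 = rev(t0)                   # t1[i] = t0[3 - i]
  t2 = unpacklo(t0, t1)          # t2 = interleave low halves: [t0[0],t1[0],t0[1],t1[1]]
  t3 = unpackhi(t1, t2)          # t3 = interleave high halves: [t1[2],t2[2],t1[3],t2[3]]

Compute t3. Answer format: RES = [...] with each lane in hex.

→ t0 |cd|47|5d|b1|
→ t1 |b1|5d|47|cd|
→ t2 |cd|b1|47|5d|
→ t3 |47|47|cd|5d|

RES = [0x47, 0x47, 0xcd, 0x5d]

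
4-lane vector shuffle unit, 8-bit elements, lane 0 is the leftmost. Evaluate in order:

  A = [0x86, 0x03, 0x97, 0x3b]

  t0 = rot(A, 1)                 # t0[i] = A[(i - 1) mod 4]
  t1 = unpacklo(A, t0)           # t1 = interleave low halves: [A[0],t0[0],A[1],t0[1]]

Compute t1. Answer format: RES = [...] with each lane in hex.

t0 = [0x3b, 0x86, 0x03, 0x97]
t1 = [0x86, 0x3b, 0x03, 0x86]

RES = [0x86, 0x3b, 0x03, 0x86]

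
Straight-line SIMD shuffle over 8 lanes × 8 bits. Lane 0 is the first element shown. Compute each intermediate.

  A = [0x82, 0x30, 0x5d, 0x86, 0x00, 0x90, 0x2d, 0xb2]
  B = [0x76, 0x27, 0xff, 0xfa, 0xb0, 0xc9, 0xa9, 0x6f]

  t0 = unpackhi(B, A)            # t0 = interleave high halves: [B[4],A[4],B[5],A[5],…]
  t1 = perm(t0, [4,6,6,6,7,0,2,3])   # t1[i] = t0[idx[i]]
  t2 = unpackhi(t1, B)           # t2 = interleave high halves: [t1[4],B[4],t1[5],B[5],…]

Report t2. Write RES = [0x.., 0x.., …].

→ t0 |b0|00|c9|90|a9|2d|6f|b2|
→ t1 |a9|6f|6f|6f|b2|b0|c9|90|
→ t2 |b2|b0|b0|c9|c9|a9|90|6f|

RES = [0xb2, 0xb0, 0xb0, 0xc9, 0xc9, 0xa9, 0x90, 0x6f]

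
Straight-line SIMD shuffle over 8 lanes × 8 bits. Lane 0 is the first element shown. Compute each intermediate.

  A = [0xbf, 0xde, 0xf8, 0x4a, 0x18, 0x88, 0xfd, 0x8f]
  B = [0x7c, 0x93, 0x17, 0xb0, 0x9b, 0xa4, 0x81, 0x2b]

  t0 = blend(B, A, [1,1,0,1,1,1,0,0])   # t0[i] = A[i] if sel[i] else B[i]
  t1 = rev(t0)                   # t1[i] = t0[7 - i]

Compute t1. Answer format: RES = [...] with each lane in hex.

RES = [0x2b, 0x81, 0x88, 0x18, 0x4a, 0x17, 0xde, 0xbf]

  t0: bf de 17 4a 18 88 81 2b
  t1: 2b 81 88 18 4a 17 de bf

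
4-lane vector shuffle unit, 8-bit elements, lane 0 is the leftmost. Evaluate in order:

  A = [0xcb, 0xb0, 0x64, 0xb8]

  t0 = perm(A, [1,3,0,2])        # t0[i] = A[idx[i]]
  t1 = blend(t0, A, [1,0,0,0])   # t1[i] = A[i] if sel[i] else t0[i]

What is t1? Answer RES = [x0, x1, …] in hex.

RES = [0xcb, 0xb8, 0xcb, 0x64]

→ t0 |b0|b8|cb|64|
→ t1 |cb|b8|cb|64|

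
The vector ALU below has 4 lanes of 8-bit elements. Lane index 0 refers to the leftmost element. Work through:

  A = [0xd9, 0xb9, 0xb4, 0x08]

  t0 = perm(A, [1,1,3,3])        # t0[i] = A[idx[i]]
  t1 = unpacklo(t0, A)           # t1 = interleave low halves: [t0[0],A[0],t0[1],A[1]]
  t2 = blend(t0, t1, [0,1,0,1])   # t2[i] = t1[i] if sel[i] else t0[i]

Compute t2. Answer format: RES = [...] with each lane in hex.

RES = [0xb9, 0xd9, 0x08, 0xb9]

  t0: b9 b9 08 08
  t1: b9 d9 b9 b9
  t2: b9 d9 08 b9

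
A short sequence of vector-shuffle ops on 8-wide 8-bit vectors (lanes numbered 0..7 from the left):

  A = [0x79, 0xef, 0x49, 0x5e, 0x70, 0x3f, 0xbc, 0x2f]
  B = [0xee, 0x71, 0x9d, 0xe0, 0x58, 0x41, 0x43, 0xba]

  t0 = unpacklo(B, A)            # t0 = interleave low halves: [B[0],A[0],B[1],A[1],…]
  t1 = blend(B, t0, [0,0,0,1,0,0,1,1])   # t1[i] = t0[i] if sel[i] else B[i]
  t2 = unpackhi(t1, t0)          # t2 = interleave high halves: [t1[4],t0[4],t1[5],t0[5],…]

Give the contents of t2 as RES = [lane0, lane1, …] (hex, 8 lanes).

RES = [ 0x58  0x9d  0x41  0x49  0xe0  0xe0  0x5e  0x5e ]

  t0: ee 79 71 ef 9d 49 e0 5e
  t1: ee 71 9d ef 58 41 e0 5e
  t2: 58 9d 41 49 e0 e0 5e 5e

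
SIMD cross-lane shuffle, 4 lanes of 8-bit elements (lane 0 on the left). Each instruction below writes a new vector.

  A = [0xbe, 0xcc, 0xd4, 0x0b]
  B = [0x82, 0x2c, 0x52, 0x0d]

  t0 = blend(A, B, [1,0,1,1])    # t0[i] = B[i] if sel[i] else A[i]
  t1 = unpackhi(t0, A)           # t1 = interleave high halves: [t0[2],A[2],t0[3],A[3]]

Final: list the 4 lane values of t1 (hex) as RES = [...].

  t0: 82 cc 52 0d
  t1: 52 d4 0d 0b

RES = [ 0x52  0xd4  0x0d  0x0b ]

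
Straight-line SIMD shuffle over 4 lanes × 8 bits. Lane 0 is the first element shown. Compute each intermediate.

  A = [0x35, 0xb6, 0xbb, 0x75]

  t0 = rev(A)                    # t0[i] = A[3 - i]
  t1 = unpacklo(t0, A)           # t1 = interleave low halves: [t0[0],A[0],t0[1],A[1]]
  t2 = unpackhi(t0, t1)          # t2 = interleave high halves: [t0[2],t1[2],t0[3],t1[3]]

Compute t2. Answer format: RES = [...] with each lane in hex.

  t0: 75 bb b6 35
  t1: 75 35 bb b6
  t2: b6 bb 35 b6

RES = [ 0xb6  0xbb  0x35  0xb6 ]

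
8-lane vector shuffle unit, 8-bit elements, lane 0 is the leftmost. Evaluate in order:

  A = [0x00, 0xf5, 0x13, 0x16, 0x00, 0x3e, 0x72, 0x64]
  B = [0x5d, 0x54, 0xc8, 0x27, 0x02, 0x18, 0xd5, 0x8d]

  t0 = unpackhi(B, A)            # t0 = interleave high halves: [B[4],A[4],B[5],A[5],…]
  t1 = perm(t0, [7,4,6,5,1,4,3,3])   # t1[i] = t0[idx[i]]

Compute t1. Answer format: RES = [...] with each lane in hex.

→ t0 |02|00|18|3e|d5|72|8d|64|
→ t1 |64|d5|8d|72|00|d5|3e|3e|

RES = [0x64, 0xd5, 0x8d, 0x72, 0x00, 0xd5, 0x3e, 0x3e]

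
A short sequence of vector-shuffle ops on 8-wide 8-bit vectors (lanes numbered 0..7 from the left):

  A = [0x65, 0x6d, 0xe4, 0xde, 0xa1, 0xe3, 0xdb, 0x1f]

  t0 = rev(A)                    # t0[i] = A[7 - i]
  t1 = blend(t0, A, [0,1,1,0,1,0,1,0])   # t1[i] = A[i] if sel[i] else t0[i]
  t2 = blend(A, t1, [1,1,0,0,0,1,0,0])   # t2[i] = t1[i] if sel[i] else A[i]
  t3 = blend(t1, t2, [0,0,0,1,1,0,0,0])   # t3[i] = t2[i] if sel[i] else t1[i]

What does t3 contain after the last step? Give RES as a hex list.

  t0: 1f db e3 a1 de e4 6d 65
  t1: 1f 6d e4 a1 a1 e4 db 65
  t2: 1f 6d e4 de a1 e4 db 1f
  t3: 1f 6d e4 de a1 e4 db 65

RES = [ 0x1f  0x6d  0xe4  0xde  0xa1  0xe4  0xdb  0x65 ]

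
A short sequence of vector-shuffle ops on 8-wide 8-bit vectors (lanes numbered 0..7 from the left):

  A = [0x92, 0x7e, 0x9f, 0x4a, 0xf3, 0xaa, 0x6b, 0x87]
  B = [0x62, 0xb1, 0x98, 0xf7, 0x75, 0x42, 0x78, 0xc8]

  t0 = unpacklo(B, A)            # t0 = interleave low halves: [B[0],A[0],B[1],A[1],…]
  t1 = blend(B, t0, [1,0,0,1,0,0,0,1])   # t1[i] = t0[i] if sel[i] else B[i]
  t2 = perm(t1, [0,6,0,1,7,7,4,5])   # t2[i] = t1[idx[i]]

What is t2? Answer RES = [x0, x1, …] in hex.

→ t0 |62|92|b1|7e|98|9f|f7|4a|
→ t1 |62|b1|98|7e|75|42|78|4a|
→ t2 |62|78|62|b1|4a|4a|75|42|

RES = [0x62, 0x78, 0x62, 0xb1, 0x4a, 0x4a, 0x75, 0x42]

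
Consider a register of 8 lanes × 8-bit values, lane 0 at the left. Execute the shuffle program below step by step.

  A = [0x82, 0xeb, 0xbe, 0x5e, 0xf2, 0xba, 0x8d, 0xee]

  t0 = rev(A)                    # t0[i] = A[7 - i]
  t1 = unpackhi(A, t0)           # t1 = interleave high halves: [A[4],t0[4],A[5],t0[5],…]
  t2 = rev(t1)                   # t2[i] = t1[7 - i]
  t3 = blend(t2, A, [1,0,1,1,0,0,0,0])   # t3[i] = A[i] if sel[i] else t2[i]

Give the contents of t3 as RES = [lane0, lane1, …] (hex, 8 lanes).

t0 = [0xee, 0x8d, 0xba, 0xf2, 0x5e, 0xbe, 0xeb, 0x82]
t1 = [0xf2, 0x5e, 0xba, 0xbe, 0x8d, 0xeb, 0xee, 0x82]
t2 = [0x82, 0xee, 0xeb, 0x8d, 0xbe, 0xba, 0x5e, 0xf2]
t3 = [0x82, 0xee, 0xbe, 0x5e, 0xbe, 0xba, 0x5e, 0xf2]

RES = [0x82, 0xee, 0xbe, 0x5e, 0xbe, 0xba, 0x5e, 0xf2]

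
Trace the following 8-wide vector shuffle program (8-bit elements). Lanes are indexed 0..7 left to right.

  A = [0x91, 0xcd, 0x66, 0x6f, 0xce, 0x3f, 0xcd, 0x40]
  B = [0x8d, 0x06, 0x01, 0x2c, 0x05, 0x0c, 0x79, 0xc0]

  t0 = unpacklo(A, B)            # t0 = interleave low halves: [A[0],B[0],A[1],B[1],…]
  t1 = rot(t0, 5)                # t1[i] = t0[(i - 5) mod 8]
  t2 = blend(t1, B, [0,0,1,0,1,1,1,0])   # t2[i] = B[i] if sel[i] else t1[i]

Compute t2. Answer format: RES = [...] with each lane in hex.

RES = [ 0x06  0x66  0x01  0x6f  0x05  0x0c  0x79  0xcd ]

→ t0 |91|8d|cd|06|66|01|6f|2c|
→ t1 |06|66|01|6f|2c|91|8d|cd|
→ t2 |06|66|01|6f|05|0c|79|cd|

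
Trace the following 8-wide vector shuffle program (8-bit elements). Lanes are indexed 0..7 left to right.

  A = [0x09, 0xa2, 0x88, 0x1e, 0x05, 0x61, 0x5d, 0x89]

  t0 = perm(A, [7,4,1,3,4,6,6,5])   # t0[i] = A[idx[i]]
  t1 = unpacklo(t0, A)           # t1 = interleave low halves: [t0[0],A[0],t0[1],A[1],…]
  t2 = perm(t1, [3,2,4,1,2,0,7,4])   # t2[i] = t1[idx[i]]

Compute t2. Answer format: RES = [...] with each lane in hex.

RES = [ 0xa2  0x05  0xa2  0x09  0x05  0x89  0x1e  0xa2 ]

t0 = [0x89, 0x05, 0xa2, 0x1e, 0x05, 0x5d, 0x5d, 0x61]
t1 = [0x89, 0x09, 0x05, 0xa2, 0xa2, 0x88, 0x1e, 0x1e]
t2 = [0xa2, 0x05, 0xa2, 0x09, 0x05, 0x89, 0x1e, 0xa2]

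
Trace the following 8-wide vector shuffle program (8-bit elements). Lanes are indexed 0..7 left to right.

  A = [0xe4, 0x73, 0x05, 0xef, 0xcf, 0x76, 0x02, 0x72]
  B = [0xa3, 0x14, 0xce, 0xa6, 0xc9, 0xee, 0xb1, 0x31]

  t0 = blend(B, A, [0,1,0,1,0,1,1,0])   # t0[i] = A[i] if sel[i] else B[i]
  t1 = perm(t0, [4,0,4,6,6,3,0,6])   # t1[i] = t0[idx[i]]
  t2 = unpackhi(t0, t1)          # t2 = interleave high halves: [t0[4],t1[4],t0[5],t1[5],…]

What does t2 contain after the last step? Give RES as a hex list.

→ t0 |a3|73|ce|ef|c9|76|02|31|
→ t1 |c9|a3|c9|02|02|ef|a3|02|
→ t2 |c9|02|76|ef|02|a3|31|02|

RES = [0xc9, 0x02, 0x76, 0xef, 0x02, 0xa3, 0x31, 0x02]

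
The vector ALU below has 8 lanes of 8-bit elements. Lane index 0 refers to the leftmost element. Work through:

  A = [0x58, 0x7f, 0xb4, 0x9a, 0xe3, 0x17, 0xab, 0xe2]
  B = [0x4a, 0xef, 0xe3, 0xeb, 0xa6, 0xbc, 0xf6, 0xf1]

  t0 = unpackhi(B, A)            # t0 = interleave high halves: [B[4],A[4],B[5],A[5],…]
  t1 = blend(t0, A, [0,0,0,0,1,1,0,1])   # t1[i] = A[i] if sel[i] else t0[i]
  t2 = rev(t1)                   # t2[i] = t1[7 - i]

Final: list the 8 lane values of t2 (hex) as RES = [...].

RES = [0xe2, 0xf1, 0x17, 0xe3, 0x17, 0xbc, 0xe3, 0xa6]

  t0: a6 e3 bc 17 f6 ab f1 e2
  t1: a6 e3 bc 17 e3 17 f1 e2
  t2: e2 f1 17 e3 17 bc e3 a6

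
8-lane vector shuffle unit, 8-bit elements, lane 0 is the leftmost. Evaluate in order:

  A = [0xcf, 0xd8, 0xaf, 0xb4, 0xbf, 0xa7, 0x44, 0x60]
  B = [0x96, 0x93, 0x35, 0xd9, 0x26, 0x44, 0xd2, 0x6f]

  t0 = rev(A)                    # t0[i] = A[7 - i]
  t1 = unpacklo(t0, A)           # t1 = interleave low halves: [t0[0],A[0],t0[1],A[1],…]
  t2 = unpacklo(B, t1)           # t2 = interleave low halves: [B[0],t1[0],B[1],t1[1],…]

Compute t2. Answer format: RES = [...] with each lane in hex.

  t0: 60 44 a7 bf b4 af d8 cf
  t1: 60 cf 44 d8 a7 af bf b4
  t2: 96 60 93 cf 35 44 d9 d8

RES = [0x96, 0x60, 0x93, 0xcf, 0x35, 0x44, 0xd9, 0xd8]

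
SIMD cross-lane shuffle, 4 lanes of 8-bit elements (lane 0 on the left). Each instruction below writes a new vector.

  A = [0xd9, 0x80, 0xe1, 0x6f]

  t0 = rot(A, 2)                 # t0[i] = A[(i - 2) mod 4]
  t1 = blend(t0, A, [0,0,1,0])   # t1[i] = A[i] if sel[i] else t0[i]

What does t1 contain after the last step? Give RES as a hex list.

  t0: e1 6f d9 80
  t1: e1 6f e1 80

RES = [ 0xe1  0x6f  0xe1  0x80 ]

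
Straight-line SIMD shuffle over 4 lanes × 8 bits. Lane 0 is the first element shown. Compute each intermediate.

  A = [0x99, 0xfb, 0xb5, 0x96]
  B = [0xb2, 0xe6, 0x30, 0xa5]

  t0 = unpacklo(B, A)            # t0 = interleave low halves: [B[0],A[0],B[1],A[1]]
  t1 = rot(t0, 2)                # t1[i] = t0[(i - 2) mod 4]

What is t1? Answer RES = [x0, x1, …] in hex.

RES = [ 0xe6  0xfb  0xb2  0x99 ]

t0 = [0xb2, 0x99, 0xe6, 0xfb]
t1 = [0xe6, 0xfb, 0xb2, 0x99]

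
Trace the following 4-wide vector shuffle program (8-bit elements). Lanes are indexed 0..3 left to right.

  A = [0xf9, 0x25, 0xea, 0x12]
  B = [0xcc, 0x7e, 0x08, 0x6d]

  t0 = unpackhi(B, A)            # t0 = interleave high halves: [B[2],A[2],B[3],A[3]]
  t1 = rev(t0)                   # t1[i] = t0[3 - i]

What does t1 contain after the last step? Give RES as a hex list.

RES = [0x12, 0x6d, 0xea, 0x08]

t0 = [0x08, 0xea, 0x6d, 0x12]
t1 = [0x12, 0x6d, 0xea, 0x08]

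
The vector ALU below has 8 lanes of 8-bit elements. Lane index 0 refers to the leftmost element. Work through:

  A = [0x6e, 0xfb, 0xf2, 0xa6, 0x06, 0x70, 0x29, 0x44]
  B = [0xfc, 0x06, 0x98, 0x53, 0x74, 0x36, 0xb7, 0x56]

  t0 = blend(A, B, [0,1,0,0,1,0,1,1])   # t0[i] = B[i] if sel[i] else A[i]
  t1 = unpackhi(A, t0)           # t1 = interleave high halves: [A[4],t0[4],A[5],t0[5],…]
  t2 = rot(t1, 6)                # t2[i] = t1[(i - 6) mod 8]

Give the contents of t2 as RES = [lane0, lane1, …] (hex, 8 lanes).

  t0: 6e 06 f2 a6 74 70 b7 56
  t1: 06 74 70 70 29 b7 44 56
  t2: 70 70 29 b7 44 56 06 74

RES = [ 0x70  0x70  0x29  0xb7  0x44  0x56  0x06  0x74 ]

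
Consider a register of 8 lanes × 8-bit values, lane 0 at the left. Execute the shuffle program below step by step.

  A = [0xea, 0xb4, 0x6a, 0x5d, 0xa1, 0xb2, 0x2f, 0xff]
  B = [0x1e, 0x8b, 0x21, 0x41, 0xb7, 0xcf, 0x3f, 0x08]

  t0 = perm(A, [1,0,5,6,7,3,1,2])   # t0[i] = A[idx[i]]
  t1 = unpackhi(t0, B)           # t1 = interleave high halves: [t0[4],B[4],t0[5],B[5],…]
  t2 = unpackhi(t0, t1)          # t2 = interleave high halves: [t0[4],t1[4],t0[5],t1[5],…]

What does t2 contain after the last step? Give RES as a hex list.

→ t0 |b4|ea|b2|2f|ff|5d|b4|6a|
→ t1 |ff|b7|5d|cf|b4|3f|6a|08|
→ t2 |ff|b4|5d|3f|b4|6a|6a|08|

RES = [0xff, 0xb4, 0x5d, 0x3f, 0xb4, 0x6a, 0x6a, 0x08]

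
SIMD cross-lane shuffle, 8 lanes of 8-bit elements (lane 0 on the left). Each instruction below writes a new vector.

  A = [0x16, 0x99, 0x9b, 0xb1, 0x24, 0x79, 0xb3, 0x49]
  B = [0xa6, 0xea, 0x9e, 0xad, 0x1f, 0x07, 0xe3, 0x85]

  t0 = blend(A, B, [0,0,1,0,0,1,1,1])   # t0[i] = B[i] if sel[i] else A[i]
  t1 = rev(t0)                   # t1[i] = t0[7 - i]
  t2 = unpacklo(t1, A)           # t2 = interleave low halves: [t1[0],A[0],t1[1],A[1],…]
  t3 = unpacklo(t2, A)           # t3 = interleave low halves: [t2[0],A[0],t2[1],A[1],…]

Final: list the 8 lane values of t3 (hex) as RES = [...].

RES = [0x85, 0x16, 0x16, 0x99, 0xe3, 0x9b, 0x99, 0xb1]

  t0: 16 99 9e b1 24 07 e3 85
  t1: 85 e3 07 24 b1 9e 99 16
  t2: 85 16 e3 99 07 9b 24 b1
  t3: 85 16 16 99 e3 9b 99 b1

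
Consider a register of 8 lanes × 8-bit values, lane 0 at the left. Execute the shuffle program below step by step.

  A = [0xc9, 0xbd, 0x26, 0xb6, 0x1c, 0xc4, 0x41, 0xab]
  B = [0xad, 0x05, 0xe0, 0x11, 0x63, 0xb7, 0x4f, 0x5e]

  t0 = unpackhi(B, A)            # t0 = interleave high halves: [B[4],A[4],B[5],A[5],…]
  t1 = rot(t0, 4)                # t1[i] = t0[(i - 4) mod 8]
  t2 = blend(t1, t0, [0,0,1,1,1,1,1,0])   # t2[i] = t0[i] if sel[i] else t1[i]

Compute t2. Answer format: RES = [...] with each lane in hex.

→ t0 |63|1c|b7|c4|4f|41|5e|ab|
→ t1 |4f|41|5e|ab|63|1c|b7|c4|
→ t2 |4f|41|b7|c4|4f|41|5e|c4|

RES = [0x4f, 0x41, 0xb7, 0xc4, 0x4f, 0x41, 0x5e, 0xc4]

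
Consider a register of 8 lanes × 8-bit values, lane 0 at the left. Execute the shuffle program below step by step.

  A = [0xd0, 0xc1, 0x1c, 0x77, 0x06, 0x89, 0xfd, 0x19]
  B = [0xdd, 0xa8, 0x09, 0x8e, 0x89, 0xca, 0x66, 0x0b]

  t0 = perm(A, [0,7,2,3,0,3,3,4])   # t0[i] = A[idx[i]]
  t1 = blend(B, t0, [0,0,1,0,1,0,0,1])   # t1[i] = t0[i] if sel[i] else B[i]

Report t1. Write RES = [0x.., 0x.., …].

  t0: d0 19 1c 77 d0 77 77 06
  t1: dd a8 1c 8e d0 ca 66 06

RES = [0xdd, 0xa8, 0x1c, 0x8e, 0xd0, 0xca, 0x66, 0x06]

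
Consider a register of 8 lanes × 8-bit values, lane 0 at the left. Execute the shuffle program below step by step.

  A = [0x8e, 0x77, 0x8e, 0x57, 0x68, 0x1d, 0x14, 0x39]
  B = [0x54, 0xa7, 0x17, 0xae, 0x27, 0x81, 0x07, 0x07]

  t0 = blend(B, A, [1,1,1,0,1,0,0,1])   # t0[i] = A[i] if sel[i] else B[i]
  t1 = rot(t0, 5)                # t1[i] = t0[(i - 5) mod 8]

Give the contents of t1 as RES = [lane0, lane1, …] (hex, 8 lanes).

→ t0 |8e|77|8e|ae|68|81|07|39|
→ t1 |ae|68|81|07|39|8e|77|8e|

RES = [ 0xae  0x68  0x81  0x07  0x39  0x8e  0x77  0x8e ]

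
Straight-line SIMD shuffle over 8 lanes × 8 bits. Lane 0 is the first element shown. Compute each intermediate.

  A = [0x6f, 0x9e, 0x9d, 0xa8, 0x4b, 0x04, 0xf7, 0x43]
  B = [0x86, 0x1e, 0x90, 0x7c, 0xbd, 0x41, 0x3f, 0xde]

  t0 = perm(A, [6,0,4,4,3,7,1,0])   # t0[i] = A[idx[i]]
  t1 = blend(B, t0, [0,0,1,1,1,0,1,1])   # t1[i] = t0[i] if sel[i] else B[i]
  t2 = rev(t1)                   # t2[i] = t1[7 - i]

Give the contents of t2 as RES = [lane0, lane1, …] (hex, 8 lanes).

t0 = [0xf7, 0x6f, 0x4b, 0x4b, 0xa8, 0x43, 0x9e, 0x6f]
t1 = [0x86, 0x1e, 0x4b, 0x4b, 0xa8, 0x41, 0x9e, 0x6f]
t2 = [0x6f, 0x9e, 0x41, 0xa8, 0x4b, 0x4b, 0x1e, 0x86]

RES = [0x6f, 0x9e, 0x41, 0xa8, 0x4b, 0x4b, 0x1e, 0x86]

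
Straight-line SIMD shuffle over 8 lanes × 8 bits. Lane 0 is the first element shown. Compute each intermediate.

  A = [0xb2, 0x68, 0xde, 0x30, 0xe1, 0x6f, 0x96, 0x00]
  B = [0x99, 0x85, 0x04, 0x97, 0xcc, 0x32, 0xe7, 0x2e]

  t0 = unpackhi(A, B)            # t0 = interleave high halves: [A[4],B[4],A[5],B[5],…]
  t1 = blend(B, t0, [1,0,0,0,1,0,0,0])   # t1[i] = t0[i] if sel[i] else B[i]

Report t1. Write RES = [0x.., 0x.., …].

  t0: e1 cc 6f 32 96 e7 00 2e
  t1: e1 85 04 97 96 32 e7 2e

RES = [ 0xe1  0x85  0x04  0x97  0x96  0x32  0xe7  0x2e ]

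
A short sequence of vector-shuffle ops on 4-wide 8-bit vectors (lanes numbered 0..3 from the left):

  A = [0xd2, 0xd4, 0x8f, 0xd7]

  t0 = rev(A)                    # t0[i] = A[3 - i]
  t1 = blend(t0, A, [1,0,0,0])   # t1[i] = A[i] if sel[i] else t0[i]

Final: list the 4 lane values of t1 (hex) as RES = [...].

→ t0 |d7|8f|d4|d2|
→ t1 |d2|8f|d4|d2|

RES = [ 0xd2  0x8f  0xd4  0xd2 ]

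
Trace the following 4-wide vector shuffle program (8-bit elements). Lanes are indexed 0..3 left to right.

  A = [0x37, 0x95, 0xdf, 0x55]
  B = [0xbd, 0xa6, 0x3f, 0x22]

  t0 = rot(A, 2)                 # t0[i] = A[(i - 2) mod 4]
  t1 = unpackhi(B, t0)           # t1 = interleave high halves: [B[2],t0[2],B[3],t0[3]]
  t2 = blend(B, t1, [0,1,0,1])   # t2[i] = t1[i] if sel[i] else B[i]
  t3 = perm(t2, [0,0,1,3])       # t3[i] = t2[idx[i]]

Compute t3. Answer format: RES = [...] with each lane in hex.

t0 = [0xdf, 0x55, 0x37, 0x95]
t1 = [0x3f, 0x37, 0x22, 0x95]
t2 = [0xbd, 0x37, 0x3f, 0x95]
t3 = [0xbd, 0xbd, 0x37, 0x95]

RES = [0xbd, 0xbd, 0x37, 0x95]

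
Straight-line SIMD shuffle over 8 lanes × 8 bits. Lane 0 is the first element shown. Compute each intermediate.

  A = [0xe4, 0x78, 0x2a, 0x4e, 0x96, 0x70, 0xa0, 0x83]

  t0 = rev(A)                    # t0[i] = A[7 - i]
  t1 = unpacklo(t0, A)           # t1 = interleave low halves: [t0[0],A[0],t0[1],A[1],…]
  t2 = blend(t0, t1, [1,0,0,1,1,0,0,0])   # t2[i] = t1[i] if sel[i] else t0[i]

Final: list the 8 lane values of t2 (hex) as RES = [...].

t0 = [0x83, 0xa0, 0x70, 0x96, 0x4e, 0x2a, 0x78, 0xe4]
t1 = [0x83, 0xe4, 0xa0, 0x78, 0x70, 0x2a, 0x96, 0x4e]
t2 = [0x83, 0xa0, 0x70, 0x78, 0x70, 0x2a, 0x78, 0xe4]

RES = [0x83, 0xa0, 0x70, 0x78, 0x70, 0x2a, 0x78, 0xe4]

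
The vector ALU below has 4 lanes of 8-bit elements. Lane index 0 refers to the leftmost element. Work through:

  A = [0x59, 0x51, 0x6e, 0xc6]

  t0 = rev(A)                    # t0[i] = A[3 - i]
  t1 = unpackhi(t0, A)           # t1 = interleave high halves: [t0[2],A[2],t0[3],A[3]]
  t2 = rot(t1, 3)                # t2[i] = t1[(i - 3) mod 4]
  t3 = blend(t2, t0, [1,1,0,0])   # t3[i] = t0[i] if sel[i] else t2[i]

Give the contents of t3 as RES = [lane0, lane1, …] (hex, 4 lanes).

t0 = [0xc6, 0x6e, 0x51, 0x59]
t1 = [0x51, 0x6e, 0x59, 0xc6]
t2 = [0x6e, 0x59, 0xc6, 0x51]
t3 = [0xc6, 0x6e, 0xc6, 0x51]

RES = [ 0xc6  0x6e  0xc6  0x51 ]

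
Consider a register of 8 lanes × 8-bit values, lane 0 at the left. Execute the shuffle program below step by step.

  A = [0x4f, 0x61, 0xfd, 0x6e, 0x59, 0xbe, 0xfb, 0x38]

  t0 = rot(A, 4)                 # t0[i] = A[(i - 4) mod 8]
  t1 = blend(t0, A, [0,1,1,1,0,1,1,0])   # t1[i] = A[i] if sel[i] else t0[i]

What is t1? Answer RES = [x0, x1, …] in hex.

→ t0 |59|be|fb|38|4f|61|fd|6e|
→ t1 |59|61|fd|6e|4f|be|fb|6e|

RES = [0x59, 0x61, 0xfd, 0x6e, 0x4f, 0xbe, 0xfb, 0x6e]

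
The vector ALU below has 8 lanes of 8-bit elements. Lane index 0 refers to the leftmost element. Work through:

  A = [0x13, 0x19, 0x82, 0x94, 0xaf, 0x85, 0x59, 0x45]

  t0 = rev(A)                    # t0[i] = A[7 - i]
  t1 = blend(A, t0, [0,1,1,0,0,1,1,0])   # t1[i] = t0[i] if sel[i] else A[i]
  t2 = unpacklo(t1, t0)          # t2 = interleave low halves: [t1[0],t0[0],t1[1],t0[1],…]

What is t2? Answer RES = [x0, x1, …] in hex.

→ t0 |45|59|85|af|94|82|19|13|
→ t1 |13|59|85|94|af|82|19|45|
→ t2 |13|45|59|59|85|85|94|af|

RES = [0x13, 0x45, 0x59, 0x59, 0x85, 0x85, 0x94, 0xaf]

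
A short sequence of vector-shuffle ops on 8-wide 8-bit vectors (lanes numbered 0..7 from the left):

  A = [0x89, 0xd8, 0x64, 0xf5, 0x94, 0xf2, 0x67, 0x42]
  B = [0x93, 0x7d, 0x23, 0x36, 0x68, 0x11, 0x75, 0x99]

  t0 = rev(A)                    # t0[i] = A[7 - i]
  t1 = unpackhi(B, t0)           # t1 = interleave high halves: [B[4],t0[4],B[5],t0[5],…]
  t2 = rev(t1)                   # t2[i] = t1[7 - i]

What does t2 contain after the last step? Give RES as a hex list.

RES = [0x89, 0x99, 0xd8, 0x75, 0x64, 0x11, 0xf5, 0x68]

  t0: 42 67 f2 94 f5 64 d8 89
  t1: 68 f5 11 64 75 d8 99 89
  t2: 89 99 d8 75 64 11 f5 68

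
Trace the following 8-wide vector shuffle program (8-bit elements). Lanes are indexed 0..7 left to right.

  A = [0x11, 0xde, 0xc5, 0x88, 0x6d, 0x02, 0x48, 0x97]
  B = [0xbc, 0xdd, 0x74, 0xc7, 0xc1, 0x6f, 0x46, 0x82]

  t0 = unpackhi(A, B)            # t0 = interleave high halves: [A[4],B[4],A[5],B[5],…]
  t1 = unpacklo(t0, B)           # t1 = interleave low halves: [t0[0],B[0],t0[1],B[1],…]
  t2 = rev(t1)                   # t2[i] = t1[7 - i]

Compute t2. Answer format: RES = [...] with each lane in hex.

  t0: 6d c1 02 6f 48 46 97 82
  t1: 6d bc c1 dd 02 74 6f c7
  t2: c7 6f 74 02 dd c1 bc 6d

RES = [ 0xc7  0x6f  0x74  0x02  0xdd  0xc1  0xbc  0x6d ]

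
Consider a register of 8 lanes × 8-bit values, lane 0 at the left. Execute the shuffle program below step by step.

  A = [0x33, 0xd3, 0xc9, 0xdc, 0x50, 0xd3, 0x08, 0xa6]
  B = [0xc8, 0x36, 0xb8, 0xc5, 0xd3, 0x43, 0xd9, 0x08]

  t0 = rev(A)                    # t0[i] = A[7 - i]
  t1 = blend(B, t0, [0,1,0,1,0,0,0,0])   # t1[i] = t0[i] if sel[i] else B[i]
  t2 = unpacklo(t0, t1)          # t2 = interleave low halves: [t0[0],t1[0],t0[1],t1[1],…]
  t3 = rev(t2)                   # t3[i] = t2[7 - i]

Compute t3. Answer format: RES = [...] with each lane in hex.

RES = [ 0x50  0x50  0xb8  0xd3  0x08  0x08  0xc8  0xa6 ]

t0 = [0xa6, 0x08, 0xd3, 0x50, 0xdc, 0xc9, 0xd3, 0x33]
t1 = [0xc8, 0x08, 0xb8, 0x50, 0xd3, 0x43, 0xd9, 0x08]
t2 = [0xa6, 0xc8, 0x08, 0x08, 0xd3, 0xb8, 0x50, 0x50]
t3 = [0x50, 0x50, 0xb8, 0xd3, 0x08, 0x08, 0xc8, 0xa6]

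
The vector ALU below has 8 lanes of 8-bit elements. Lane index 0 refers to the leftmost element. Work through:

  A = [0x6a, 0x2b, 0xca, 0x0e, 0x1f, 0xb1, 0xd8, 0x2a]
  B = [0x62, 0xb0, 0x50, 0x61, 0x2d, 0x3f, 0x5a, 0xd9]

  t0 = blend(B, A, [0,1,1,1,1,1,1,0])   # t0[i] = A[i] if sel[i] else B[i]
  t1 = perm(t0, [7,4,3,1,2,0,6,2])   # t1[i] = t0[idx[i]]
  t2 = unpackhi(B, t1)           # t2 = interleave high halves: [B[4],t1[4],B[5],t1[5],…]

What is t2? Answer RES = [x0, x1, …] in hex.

  t0: 62 2b ca 0e 1f b1 d8 d9
  t1: d9 1f 0e 2b ca 62 d8 ca
  t2: 2d ca 3f 62 5a d8 d9 ca

RES = [ 0x2d  0xca  0x3f  0x62  0x5a  0xd8  0xd9  0xca ]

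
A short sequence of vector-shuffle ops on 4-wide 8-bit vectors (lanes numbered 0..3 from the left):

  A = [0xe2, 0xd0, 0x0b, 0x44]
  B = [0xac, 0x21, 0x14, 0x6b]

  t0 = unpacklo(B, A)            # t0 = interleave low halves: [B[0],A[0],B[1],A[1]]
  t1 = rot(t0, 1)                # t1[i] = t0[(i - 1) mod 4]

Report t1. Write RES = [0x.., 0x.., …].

RES = [ 0xd0  0xac  0xe2  0x21 ]

t0 = [0xac, 0xe2, 0x21, 0xd0]
t1 = [0xd0, 0xac, 0xe2, 0x21]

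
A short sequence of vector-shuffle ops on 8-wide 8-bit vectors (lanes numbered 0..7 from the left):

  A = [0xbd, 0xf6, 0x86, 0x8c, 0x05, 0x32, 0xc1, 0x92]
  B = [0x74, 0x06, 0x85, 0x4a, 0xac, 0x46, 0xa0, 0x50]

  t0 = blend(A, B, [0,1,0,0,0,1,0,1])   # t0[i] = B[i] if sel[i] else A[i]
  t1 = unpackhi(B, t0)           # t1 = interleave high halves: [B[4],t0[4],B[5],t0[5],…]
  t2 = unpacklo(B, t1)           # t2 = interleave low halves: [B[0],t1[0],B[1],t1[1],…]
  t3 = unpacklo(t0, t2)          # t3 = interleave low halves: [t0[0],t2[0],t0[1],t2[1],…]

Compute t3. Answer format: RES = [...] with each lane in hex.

RES = [ 0xbd  0x74  0x06  0xac  0x86  0x06  0x8c  0x05 ]

t0 = [0xbd, 0x06, 0x86, 0x8c, 0x05, 0x46, 0xc1, 0x50]
t1 = [0xac, 0x05, 0x46, 0x46, 0xa0, 0xc1, 0x50, 0x50]
t2 = [0x74, 0xac, 0x06, 0x05, 0x85, 0x46, 0x4a, 0x46]
t3 = [0xbd, 0x74, 0x06, 0xac, 0x86, 0x06, 0x8c, 0x05]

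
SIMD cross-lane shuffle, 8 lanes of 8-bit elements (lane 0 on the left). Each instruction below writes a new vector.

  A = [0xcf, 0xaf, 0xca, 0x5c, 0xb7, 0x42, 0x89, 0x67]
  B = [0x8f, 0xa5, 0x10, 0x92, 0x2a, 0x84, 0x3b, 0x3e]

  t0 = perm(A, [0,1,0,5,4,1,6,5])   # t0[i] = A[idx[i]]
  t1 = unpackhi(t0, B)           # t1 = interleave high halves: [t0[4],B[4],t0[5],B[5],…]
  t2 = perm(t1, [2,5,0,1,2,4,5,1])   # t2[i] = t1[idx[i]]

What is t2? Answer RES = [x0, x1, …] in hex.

RES = [0xaf, 0x3b, 0xb7, 0x2a, 0xaf, 0x89, 0x3b, 0x2a]

→ t0 |cf|af|cf|42|b7|af|89|42|
→ t1 |b7|2a|af|84|89|3b|42|3e|
→ t2 |af|3b|b7|2a|af|89|3b|2a|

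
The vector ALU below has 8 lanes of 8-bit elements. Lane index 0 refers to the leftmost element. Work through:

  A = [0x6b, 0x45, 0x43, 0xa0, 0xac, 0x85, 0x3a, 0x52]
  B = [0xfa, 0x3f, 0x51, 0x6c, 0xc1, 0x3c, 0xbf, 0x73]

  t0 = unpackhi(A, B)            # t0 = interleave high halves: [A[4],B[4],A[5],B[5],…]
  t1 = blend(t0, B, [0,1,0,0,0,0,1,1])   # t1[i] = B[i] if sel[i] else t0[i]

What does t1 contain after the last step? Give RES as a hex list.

RES = [0xac, 0x3f, 0x85, 0x3c, 0x3a, 0xbf, 0xbf, 0x73]

→ t0 |ac|c1|85|3c|3a|bf|52|73|
→ t1 |ac|3f|85|3c|3a|bf|bf|73|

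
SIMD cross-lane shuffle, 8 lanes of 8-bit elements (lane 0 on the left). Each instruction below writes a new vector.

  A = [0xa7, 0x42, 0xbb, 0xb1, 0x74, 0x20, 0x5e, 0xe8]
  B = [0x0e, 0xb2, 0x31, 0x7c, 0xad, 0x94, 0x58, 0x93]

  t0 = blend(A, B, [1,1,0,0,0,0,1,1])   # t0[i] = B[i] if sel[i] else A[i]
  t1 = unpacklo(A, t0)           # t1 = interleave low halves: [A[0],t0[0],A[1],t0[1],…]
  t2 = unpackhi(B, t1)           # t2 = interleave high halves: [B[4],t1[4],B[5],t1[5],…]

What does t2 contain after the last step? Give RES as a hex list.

  t0: 0e b2 bb b1 74 20 58 93
  t1: a7 0e 42 b2 bb bb b1 b1
  t2: ad bb 94 bb 58 b1 93 b1

RES = [ 0xad  0xbb  0x94  0xbb  0x58  0xb1  0x93  0xb1 ]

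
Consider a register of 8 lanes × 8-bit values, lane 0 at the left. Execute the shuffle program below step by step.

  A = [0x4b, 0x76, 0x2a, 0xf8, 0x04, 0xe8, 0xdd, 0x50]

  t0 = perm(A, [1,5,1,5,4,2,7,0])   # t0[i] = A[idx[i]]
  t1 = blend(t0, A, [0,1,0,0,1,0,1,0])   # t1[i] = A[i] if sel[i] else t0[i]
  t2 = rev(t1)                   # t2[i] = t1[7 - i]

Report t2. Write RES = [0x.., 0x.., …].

RES = [0x4b, 0xdd, 0x2a, 0x04, 0xe8, 0x76, 0x76, 0x76]

  t0: 76 e8 76 e8 04 2a 50 4b
  t1: 76 76 76 e8 04 2a dd 4b
  t2: 4b dd 2a 04 e8 76 76 76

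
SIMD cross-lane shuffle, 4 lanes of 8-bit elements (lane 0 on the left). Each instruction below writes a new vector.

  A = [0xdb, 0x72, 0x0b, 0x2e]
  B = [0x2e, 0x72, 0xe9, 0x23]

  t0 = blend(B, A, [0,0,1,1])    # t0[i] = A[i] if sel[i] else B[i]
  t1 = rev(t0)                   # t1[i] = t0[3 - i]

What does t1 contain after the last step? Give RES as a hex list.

→ t0 |2e|72|0b|2e|
→ t1 |2e|0b|72|2e|

RES = [0x2e, 0x0b, 0x72, 0x2e]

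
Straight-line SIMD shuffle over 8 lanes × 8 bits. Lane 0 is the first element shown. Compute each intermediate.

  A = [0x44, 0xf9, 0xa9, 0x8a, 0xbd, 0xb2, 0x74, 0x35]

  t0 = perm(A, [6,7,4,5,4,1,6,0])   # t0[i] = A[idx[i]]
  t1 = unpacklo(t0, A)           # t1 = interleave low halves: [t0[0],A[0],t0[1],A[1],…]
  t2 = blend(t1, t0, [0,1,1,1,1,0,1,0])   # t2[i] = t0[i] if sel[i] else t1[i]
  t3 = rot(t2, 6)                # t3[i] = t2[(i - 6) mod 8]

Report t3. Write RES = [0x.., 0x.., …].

RES = [ 0xbd  0xb2  0xbd  0xa9  0x74  0x8a  0x74  0x35 ]

t0 = [0x74, 0x35, 0xbd, 0xb2, 0xbd, 0xf9, 0x74, 0x44]
t1 = [0x74, 0x44, 0x35, 0xf9, 0xbd, 0xa9, 0xb2, 0x8a]
t2 = [0x74, 0x35, 0xbd, 0xb2, 0xbd, 0xa9, 0x74, 0x8a]
t3 = [0xbd, 0xb2, 0xbd, 0xa9, 0x74, 0x8a, 0x74, 0x35]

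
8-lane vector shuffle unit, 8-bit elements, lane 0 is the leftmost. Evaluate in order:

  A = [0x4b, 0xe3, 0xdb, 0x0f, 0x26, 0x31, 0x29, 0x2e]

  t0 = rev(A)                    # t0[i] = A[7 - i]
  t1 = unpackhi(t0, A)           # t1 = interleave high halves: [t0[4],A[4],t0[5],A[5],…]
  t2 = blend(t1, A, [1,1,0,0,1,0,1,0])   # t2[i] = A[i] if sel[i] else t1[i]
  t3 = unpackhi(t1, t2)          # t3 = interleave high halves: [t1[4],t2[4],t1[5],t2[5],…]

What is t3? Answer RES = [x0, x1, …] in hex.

t0 = [0x2e, 0x29, 0x31, 0x26, 0x0f, 0xdb, 0xe3, 0x4b]
t1 = [0x0f, 0x26, 0xdb, 0x31, 0xe3, 0x29, 0x4b, 0x2e]
t2 = [0x4b, 0xe3, 0xdb, 0x31, 0x26, 0x29, 0x29, 0x2e]
t3 = [0xe3, 0x26, 0x29, 0x29, 0x4b, 0x29, 0x2e, 0x2e]

RES = [0xe3, 0x26, 0x29, 0x29, 0x4b, 0x29, 0x2e, 0x2e]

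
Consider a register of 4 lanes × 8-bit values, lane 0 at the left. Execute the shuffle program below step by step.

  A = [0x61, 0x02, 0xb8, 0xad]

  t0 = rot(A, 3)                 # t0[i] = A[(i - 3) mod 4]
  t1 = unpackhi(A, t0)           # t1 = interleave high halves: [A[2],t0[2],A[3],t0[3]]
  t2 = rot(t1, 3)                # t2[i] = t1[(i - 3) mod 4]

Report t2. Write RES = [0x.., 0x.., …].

t0 = [0x02, 0xb8, 0xad, 0x61]
t1 = [0xb8, 0xad, 0xad, 0x61]
t2 = [0xad, 0xad, 0x61, 0xb8]

RES = [0xad, 0xad, 0x61, 0xb8]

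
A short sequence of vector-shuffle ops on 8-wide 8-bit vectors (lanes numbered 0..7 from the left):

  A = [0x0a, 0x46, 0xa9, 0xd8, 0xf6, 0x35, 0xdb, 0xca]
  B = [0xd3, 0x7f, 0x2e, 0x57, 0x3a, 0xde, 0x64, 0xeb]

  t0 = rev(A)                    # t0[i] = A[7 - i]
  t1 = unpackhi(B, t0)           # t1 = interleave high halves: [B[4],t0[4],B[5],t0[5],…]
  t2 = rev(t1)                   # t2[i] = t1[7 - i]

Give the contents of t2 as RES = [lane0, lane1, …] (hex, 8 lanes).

→ t0 |ca|db|35|f6|d8|a9|46|0a|
→ t1 |3a|d8|de|a9|64|46|eb|0a|
→ t2 |0a|eb|46|64|a9|de|d8|3a|

RES = [ 0x0a  0xeb  0x46  0x64  0xa9  0xde  0xd8  0x3a ]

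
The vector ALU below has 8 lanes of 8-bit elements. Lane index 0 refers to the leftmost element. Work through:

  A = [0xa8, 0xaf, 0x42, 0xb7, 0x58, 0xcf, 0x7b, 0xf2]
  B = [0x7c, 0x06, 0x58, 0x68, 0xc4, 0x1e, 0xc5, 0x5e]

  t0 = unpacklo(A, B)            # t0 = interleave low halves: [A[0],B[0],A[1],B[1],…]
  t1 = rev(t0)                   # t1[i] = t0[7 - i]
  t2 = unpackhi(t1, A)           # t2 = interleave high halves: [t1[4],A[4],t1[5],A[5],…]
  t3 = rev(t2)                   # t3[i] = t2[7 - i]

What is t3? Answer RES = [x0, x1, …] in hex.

RES = [ 0xf2  0xa8  0x7b  0x7c  0xcf  0xaf  0x58  0x06 ]

→ t0 |a8|7c|af|06|42|58|b7|68|
→ t1 |68|b7|58|42|06|af|7c|a8|
→ t2 |06|58|af|cf|7c|7b|a8|f2|
→ t3 |f2|a8|7b|7c|cf|af|58|06|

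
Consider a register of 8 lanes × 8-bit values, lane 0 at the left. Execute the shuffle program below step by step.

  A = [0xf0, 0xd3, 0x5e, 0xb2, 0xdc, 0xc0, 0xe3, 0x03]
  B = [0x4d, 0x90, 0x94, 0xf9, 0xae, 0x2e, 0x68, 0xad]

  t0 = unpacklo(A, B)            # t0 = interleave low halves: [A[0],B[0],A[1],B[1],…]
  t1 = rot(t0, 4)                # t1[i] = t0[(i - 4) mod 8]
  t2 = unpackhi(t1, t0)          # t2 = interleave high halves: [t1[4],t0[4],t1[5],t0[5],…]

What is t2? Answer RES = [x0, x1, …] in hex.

RES = [ 0xf0  0x5e  0x4d  0x94  0xd3  0xb2  0x90  0xf9 ]

→ t0 |f0|4d|d3|90|5e|94|b2|f9|
→ t1 |5e|94|b2|f9|f0|4d|d3|90|
→ t2 |f0|5e|4d|94|d3|b2|90|f9|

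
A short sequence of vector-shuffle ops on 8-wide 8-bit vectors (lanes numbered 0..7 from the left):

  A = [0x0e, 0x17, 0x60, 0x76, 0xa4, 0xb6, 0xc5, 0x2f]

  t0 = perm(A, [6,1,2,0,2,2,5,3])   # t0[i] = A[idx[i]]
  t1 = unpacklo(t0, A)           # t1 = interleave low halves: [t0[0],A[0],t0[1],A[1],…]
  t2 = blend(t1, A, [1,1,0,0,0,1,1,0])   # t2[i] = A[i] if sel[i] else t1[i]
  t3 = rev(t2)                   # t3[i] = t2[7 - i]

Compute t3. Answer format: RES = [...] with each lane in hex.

RES = [ 0x76  0xc5  0xb6  0x60  0x17  0x17  0x17  0x0e ]

  t0: c5 17 60 0e 60 60 b6 76
  t1: c5 0e 17 17 60 60 0e 76
  t2: 0e 17 17 17 60 b6 c5 76
  t3: 76 c5 b6 60 17 17 17 0e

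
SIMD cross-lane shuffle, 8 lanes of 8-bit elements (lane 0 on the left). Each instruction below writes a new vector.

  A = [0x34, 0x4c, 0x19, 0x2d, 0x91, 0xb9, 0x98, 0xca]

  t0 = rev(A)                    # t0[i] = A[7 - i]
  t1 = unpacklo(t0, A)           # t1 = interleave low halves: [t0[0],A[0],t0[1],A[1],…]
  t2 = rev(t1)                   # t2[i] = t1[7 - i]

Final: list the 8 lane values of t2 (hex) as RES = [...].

RES = [ 0x2d  0x91  0x19  0xb9  0x4c  0x98  0x34  0xca ]

→ t0 |ca|98|b9|91|2d|19|4c|34|
→ t1 |ca|34|98|4c|b9|19|91|2d|
→ t2 |2d|91|19|b9|4c|98|34|ca|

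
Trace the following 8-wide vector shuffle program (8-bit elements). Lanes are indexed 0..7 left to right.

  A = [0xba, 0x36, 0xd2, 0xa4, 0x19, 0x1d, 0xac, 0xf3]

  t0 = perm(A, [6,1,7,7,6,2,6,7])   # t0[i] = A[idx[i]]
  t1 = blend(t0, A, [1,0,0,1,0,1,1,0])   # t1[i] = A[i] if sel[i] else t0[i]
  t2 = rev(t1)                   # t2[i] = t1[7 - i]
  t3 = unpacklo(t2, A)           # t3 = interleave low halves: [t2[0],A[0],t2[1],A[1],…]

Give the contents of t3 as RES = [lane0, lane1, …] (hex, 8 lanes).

→ t0 |ac|36|f3|f3|ac|d2|ac|f3|
→ t1 |ba|36|f3|a4|ac|1d|ac|f3|
→ t2 |f3|ac|1d|ac|a4|f3|36|ba|
→ t3 |f3|ba|ac|36|1d|d2|ac|a4|

RES = [0xf3, 0xba, 0xac, 0x36, 0x1d, 0xd2, 0xac, 0xa4]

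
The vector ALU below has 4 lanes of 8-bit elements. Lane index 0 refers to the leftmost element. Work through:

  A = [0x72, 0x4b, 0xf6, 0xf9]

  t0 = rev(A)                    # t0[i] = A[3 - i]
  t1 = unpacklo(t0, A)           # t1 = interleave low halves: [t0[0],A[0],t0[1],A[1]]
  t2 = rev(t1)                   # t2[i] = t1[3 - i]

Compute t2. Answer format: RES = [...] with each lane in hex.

  t0: f9 f6 4b 72
  t1: f9 72 f6 4b
  t2: 4b f6 72 f9

RES = [0x4b, 0xf6, 0x72, 0xf9]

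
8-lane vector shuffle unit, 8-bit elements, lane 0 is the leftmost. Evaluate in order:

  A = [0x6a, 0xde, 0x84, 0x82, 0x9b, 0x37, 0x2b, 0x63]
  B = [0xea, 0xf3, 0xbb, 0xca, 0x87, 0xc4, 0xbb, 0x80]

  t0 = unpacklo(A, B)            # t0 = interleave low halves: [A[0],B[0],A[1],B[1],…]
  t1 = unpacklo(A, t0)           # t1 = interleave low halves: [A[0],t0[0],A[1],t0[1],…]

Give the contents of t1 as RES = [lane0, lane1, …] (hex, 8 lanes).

RES = [ 0x6a  0x6a  0xde  0xea  0x84  0xde  0x82  0xf3 ]

t0 = [0x6a, 0xea, 0xde, 0xf3, 0x84, 0xbb, 0x82, 0xca]
t1 = [0x6a, 0x6a, 0xde, 0xea, 0x84, 0xde, 0x82, 0xf3]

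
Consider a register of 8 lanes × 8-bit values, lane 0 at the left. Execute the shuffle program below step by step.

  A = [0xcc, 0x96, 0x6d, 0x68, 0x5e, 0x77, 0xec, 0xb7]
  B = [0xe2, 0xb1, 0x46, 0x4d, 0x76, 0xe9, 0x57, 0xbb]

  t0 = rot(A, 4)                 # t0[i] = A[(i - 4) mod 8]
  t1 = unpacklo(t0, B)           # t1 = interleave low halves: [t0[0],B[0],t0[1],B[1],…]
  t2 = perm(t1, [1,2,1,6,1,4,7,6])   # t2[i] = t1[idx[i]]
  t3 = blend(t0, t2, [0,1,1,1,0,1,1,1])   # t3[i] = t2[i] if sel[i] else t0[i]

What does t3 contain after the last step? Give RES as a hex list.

  t0: 5e 77 ec b7 cc 96 6d 68
  t1: 5e e2 77 b1 ec 46 b7 4d
  t2: e2 77 e2 b7 e2 ec 4d b7
  t3: 5e 77 e2 b7 cc ec 4d b7

RES = [0x5e, 0x77, 0xe2, 0xb7, 0xcc, 0xec, 0x4d, 0xb7]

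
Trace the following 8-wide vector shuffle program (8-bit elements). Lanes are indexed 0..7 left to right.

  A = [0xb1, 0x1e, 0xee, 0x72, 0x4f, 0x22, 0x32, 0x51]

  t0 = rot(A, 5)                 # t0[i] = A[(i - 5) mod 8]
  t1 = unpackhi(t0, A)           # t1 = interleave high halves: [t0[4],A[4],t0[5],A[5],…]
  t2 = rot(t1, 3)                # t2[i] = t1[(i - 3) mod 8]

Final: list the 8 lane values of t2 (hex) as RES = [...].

RES = [0x32, 0xee, 0x51, 0x51, 0x4f, 0xb1, 0x22, 0x1e]

  t0: 72 4f 22 32 51 b1 1e ee
  t1: 51 4f b1 22 1e 32 ee 51
  t2: 32 ee 51 51 4f b1 22 1e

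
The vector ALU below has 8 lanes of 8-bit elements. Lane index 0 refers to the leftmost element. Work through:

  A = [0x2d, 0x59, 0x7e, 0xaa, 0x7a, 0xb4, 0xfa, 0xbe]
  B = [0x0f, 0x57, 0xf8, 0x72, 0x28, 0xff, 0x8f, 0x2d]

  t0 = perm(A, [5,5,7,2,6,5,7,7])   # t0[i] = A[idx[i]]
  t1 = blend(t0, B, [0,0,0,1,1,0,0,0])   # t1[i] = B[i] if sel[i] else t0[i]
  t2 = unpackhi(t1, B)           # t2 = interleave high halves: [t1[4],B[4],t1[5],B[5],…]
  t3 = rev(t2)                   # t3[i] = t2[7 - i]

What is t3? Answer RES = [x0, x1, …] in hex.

RES = [ 0x2d  0xbe  0x8f  0xbe  0xff  0xb4  0x28  0x28 ]

t0 = [0xb4, 0xb4, 0xbe, 0x7e, 0xfa, 0xb4, 0xbe, 0xbe]
t1 = [0xb4, 0xb4, 0xbe, 0x72, 0x28, 0xb4, 0xbe, 0xbe]
t2 = [0x28, 0x28, 0xb4, 0xff, 0xbe, 0x8f, 0xbe, 0x2d]
t3 = [0x2d, 0xbe, 0x8f, 0xbe, 0xff, 0xb4, 0x28, 0x28]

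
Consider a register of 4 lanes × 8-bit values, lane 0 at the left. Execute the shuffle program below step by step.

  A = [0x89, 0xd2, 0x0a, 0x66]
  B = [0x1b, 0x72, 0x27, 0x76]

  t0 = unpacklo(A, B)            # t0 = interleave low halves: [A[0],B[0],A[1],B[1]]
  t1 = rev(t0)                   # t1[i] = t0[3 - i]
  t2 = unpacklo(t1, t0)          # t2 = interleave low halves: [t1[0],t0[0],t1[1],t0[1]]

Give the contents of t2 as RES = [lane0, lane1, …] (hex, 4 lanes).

RES = [0x72, 0x89, 0xd2, 0x1b]

→ t0 |89|1b|d2|72|
→ t1 |72|d2|1b|89|
→ t2 |72|89|d2|1b|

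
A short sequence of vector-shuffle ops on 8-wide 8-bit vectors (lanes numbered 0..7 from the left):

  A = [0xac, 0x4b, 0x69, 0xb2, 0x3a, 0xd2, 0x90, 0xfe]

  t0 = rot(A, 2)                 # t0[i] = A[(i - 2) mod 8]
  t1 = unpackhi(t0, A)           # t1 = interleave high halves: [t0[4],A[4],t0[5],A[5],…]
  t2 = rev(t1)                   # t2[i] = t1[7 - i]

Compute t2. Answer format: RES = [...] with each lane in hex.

RES = [0xfe, 0xd2, 0x90, 0x3a, 0xd2, 0xb2, 0x3a, 0x69]

→ t0 |90|fe|ac|4b|69|b2|3a|d2|
→ t1 |69|3a|b2|d2|3a|90|d2|fe|
→ t2 |fe|d2|90|3a|d2|b2|3a|69|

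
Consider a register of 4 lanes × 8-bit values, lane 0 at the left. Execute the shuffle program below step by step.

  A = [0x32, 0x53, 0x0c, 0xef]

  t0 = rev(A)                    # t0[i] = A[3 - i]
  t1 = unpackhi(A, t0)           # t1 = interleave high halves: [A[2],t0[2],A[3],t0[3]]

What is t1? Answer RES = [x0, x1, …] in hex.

→ t0 |ef|0c|53|32|
→ t1 |0c|53|ef|32|

RES = [0x0c, 0x53, 0xef, 0x32]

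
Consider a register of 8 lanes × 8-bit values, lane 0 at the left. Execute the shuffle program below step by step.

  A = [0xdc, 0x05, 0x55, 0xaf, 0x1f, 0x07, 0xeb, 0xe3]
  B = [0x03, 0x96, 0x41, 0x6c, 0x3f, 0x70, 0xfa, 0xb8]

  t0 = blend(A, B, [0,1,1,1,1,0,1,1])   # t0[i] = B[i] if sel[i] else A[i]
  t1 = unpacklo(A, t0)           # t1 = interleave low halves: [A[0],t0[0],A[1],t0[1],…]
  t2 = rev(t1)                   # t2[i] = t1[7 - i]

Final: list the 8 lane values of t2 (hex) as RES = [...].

t0 = [0xdc, 0x96, 0x41, 0x6c, 0x3f, 0x07, 0xfa, 0xb8]
t1 = [0xdc, 0xdc, 0x05, 0x96, 0x55, 0x41, 0xaf, 0x6c]
t2 = [0x6c, 0xaf, 0x41, 0x55, 0x96, 0x05, 0xdc, 0xdc]

RES = [ 0x6c  0xaf  0x41  0x55  0x96  0x05  0xdc  0xdc ]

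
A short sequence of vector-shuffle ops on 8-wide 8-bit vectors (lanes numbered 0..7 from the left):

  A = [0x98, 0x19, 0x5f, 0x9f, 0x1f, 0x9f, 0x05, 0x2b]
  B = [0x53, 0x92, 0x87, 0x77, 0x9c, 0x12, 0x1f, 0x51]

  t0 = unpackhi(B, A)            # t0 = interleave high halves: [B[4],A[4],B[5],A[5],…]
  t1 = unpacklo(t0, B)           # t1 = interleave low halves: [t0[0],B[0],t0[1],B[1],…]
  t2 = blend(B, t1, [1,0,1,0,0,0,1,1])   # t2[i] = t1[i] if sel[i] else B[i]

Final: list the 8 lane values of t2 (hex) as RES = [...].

  t0: 9c 1f 12 9f 1f 05 51 2b
  t1: 9c 53 1f 92 12 87 9f 77
  t2: 9c 92 1f 77 9c 12 9f 77

RES = [ 0x9c  0x92  0x1f  0x77  0x9c  0x12  0x9f  0x77 ]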